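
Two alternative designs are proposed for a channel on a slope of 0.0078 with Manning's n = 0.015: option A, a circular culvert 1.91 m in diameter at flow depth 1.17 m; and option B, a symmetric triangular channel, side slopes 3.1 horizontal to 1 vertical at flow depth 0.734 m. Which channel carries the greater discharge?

channel A

Channel A: For a circular section of diameter D = 1.91 m at depth y = 1.17 m, the central angle is θ = 2 arccos(1 − 2y/D) = 3.596 rad. Then A = (D²/8)(θ − sin θ) = 1.84 m² and P = Dθ/2 = 3.434 m. Hydraulic radius R = A/P = 1.84/3.434 = 0.5358 m. Q_A = (1/0.015)·1.84·0.5358^(2/3)·√0.0078 = 7.145 m³/s.
Channel B: For a triangular section with side slope z = 3.1: A = zy² = 3.1×0.734² = 1.67 m²; P = 2y√(1+z²) = 2×0.734×3.257 = 4.782 m. Hydraulic radius R = A/P = 1.67/4.782 = 0.3493 m. Q_B = (1/0.015)·1.67·0.3493^(2/3)·√0.0078 = 4.877 m³/s.
Q_A = 7.145 m³/s vs Q_B = 4.877 m³/s, so channel A carries more.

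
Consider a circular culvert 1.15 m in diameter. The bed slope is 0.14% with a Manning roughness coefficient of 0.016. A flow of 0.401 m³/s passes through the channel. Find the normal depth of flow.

y_n = 0.491 m

Manning's equation rearranged: A R^(2/3) = nQ / (1·√S) = 0.016 × 0.401 / (√0.0014) = 0.1715.
Try y = 0.617 m: A R^(2/3) = 0.2545 — high.
Try y = 0.384 m: A R^(2/3) = 0.1088 — low.
Try y = 0.491 m: A R^(2/3) = 0.1716 — close enough.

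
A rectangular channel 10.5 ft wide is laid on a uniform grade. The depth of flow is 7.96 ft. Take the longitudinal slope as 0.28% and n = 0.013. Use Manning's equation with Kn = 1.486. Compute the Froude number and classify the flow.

Flow area A = b·y = 10.5 × 7.96 = 83.58 ft². Wetted perimeter P = b + 2y = 10.5 + 2×7.96 = 26.42 ft.
Hydraulic radius R = A/P = 83.58/26.42 = 3.164 ft.
V = (1.486/n) R^(2/3) √S = (1.486/0.013) × 3.164^(2/3) × √0.0028 = 13.03 ft/s. Hydraulic depth D_h = A/T = 83.58/10.5 = 7.96 ft.
Froude number Fr = V/√(g·D_h) = 13.03/√(32.2×7.96) = 0.814, which is less than 1, so the flow is subcritical.

subcritical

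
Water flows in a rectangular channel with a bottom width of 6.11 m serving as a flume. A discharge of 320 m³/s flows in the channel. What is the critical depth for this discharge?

y_c = 6.54 m

For a rectangular channel, critical depth y_c = (q²/g)^(1/3) where q = Q/b = 320/6.11 = 52.37 m²/s.
So y_c = (52.37²/9.81)^(1/3) = 6.54 m.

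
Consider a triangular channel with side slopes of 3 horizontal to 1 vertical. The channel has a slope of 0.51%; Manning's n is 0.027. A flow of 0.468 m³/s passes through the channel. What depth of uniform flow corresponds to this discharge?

y_n = 0.417 m

Manning's equation rearranged: A R^(2/3) = nQ / (1·√S) = 0.027 × 0.468 / (√0.0051) = 0.1769.
At y = 0.322 m: A R^(2/3) = 0.08888 — low.
At y = 0.461 m: A R^(2/3) = 0.2314 — high.
At y = 0.417 m: A R^(2/3) = 0.1771 — ≈ 0.1769.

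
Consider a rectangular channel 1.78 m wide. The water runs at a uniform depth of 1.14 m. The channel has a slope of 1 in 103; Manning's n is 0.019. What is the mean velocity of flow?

Flow area A = b·y = 1.78 × 1.14 = 2.029 m². Wetted perimeter P = b + 2y = 1.78 + 2×1.14 = 4.06 m.
Hydraulic radius R = A/P = 2.029/4.06 = 0.4998 m.
From Manning's equation, V = (1/n) R^(2/3) S^(1/2) = (1/0.019) × 0.4998^(2/3) × 0.009709^(1/2) = 3.27 m/s.

V = 3.27 m/s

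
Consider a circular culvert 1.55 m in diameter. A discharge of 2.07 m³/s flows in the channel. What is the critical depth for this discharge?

y_c = 0.733 m

At critical depth, Q² T / (g A³) = 1, i.e. A³/T = Q²/g = 2.07²/9.81 = 0.4368.
At y = 0.503 m: A³/T = 0.103 — short.
At y = 0.891 m: A³/T = 0.9231 — over.
At y = 0.733 m: A³/T = 0.4379 — close enough.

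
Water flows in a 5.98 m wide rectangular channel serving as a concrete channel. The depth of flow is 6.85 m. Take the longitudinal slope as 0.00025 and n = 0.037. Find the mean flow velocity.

Flow area A = b·y = 5.98 × 6.85 = 40.96 m². Wetted perimeter P = b + 2y = 5.98 + 2×6.85 = 19.68 m.
Hydraulic radius R = A/P = 40.96/19.68 = 2.081 m.
From Manning's equation, V = (1/n) R^(2/3) S^(1/2) = (1/0.037) × 2.081^(2/3) × 0.00025^(1/2) = 0.697 m/s.

V = 0.697 m/s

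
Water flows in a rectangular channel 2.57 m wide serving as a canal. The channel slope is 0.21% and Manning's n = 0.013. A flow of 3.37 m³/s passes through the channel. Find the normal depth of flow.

y_n = 0.651 m

Manning's equation rearranged: A R^(2/3) = nQ / (1·√S) = 0.013 × 3.37 / (√0.0021) = 0.956.
Try y = 0.738 m: A R^(2/3) = 1.145 — over.
Try y = 0.531 m: A R^(2/3) = 0.7106 — short.
Try y = 0.651 m: A R^(2/3) = 0.9562 — close enough.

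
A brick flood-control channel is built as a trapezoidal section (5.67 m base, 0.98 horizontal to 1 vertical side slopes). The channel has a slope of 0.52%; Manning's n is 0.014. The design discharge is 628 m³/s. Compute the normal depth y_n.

y_n = 5.47 m

Manning's equation rearranged: A R^(2/3) = nQ / (1·√S) = 0.014 × 628 / (√0.0052) = 121.9.
Try y = 6.86 m: A R^(2/3) = 192.9 — high.
Try y = 5.47 m: A R^(2/3) = 122 — matches.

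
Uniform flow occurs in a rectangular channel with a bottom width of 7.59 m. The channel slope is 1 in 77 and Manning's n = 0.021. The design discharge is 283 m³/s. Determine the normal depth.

Manning's equation rearranged: A R^(2/3) = nQ / (1·√S) = 0.021 × 283 / (√0.01299) = 52.15.
Trying y = 5.08 m: A R^(2/3) = 64.67 — too large.
Trying y = 3.85 m: A R^(2/3) = 45 — too small.
Trying y = 4.3 m: A R^(2/3) = 52.08 — close enough.

y_n = 4.3 m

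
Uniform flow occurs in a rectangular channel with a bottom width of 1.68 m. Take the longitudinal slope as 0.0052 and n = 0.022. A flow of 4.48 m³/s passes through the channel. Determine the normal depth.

y_n = 1.28 m

Manning's equation rearranged: A R^(2/3) = nQ / (1·√S) = 0.022 × 4.48 / (√0.0052) = 1.367.
At y = 1.47 m: A R^(2/3) = 1.627 — over.
At y = 1.12 m: A R^(2/3) = 1.154 — short.
At y = 1.28 m: A R^(2/3) = 1.368 — close enough.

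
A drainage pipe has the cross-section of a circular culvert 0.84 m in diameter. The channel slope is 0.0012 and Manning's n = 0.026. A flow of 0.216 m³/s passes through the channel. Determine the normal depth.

Manning's equation rearranged: A R^(2/3) = nQ / (1·√S) = 0.026 × 0.216 / (√0.0012) = 0.1621.
Try y = 0.707 m: A R^(2/3) = 0.2002 — high.
Try y = 0.583 m: A R^(2/3) = 0.1621 — matches.

y_n = 0.583 m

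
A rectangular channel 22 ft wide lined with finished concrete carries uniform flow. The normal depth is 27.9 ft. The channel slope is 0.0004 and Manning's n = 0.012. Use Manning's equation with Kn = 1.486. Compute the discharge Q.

Flow area A = b·y = 22 × 27.9 = 613.8 ft². Wetted perimeter P = b + 2y = 22 + 2×27.9 = 77.8 ft.
Hydraulic radius R = A/P = 613.8/77.8 = 7.889 ft.
Manning's equation: Q = (1.486/n) A R^(2/3) S^(1/2) = (1.486/0.012) × 613.8 × 7.889^(2/3) × 0.0004^(1/2) = 6020 ft³/s.

Q = 6020 ft³/s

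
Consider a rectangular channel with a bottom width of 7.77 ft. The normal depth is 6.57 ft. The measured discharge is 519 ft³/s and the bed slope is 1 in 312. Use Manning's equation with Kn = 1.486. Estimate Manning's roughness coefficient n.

Flow area A = b·y = 7.77 × 6.57 = 51.05 ft². Wetted perimeter P = b + 2y = 7.77 + 2×6.57 = 20.91 ft.
Hydraulic radius R = A/P = 51.05/20.91 = 2.441 ft.
Rearranging Manning's equation: n = (1.486/Q) A R^(2/3) S^(1/2) = (1.486/519) × 51.05 × 2.441^(2/3) × √0.003205 = 0.015.

n = 0.015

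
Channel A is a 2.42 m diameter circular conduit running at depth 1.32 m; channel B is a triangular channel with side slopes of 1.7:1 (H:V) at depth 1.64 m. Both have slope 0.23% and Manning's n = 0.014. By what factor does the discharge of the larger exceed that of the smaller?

Channel A: For a circular section of diameter D = 2.42 m at depth y = 1.32 m, the central angle is θ = 2 arccos(1 − 2y/D) = 3.324 rad. Then A = (D²/8)(θ − sin θ) = 2.566 m² and P = Dθ/2 = 4.022 m. Hydraulic radius R = A/P = 2.566/4.022 = 0.638 m. Q_A = (1/0.014)·2.566·0.638^(2/3)·√0.0023 = 6.513 m³/s.
Channel B: For a triangular section with side slope z = 1.7: A = zy² = 1.7×1.64² = 4.572 m²; P = 2y√(1+z²) = 2×1.64×1.972 = 6.469 m. Hydraulic radius R = A/P = 4.572/6.469 = 0.7068 m. Q_B = (1/0.014)·4.572·0.7068^(2/3)·√0.0023 = 12.43 m³/s.
The larger discharge is 12.43 m³/s and the smaller is 6.513 m³/s; the ratio is 1.91.

1.91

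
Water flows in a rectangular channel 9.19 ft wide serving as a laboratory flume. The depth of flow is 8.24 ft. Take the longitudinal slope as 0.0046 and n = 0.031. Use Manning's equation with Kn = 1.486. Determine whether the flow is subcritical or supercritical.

Flow area A = b·y = 9.19 × 8.24 = 75.73 ft². Wetted perimeter P = b + 2y = 9.19 + 2×8.24 = 25.67 ft.
Hydraulic radius R = A/P = 75.73/25.67 = 2.95 ft.
V = (1.486/n) R^(2/3) √S = (1.486/0.031) × 2.95^(2/3) × √0.0046 = 6.687 ft/s. Hydraulic depth D_h = A/T = 75.73/9.19 = 8.24 ft.
Froude number Fr = V/√(g·D_h) = 6.687/√(32.2×8.24) = 0.411, which is less than 1, so the flow is subcritical.

subcritical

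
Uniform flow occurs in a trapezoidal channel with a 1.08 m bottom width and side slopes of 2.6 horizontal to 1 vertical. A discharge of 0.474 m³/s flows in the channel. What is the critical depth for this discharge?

y_c = 0.224 m

At critical depth, Q² T / (g A³) = 1, i.e. A³/T = Q²/g = 0.474²/9.81 = 0.0229.
At y = 0.256 m: A³/T = 0.03701 — over.
At y = 0.191 m: A³/T = 0.01317 — short.
At y = 0.224 m: A³/T = 0.023 — ≈ 0.0229.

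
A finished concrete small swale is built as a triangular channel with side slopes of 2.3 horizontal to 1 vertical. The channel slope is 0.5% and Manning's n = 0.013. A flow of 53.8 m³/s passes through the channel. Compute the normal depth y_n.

Manning's equation rearranged: A R^(2/3) = nQ / (1·√S) = 0.013 × 53.8 / (√0.005) = 9.891.
At y = 2.52 m: A R^(2/3) = 16.08 — over.
At y = 1.61 m: A R^(2/3) = 4.87 — short.
At y = 2.1 m: A R^(2/3) = 9.891 — matches.

y_n = 2.1 m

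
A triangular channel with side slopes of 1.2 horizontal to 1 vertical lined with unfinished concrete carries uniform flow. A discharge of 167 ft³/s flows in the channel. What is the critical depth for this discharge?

y_c = 4.13 ft

At critical depth, Q² T / (g A³) = 1, i.e. A³/T = Q²/g = 167²/32.2 = 866.1.
Try y = 3.08 ft: A³/T = 199.6 — low.
Try y = 4.5 ft: A³/T = 1329 — high.
Try y = 4.13 ft: A³/T = 865.1 — close enough.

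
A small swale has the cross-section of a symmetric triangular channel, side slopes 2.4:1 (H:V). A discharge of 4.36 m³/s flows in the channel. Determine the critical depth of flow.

y_c = 0.924 m

At critical depth, Q² T / (g A³) = 1, i.e. A³/T = Q²/g = 4.36²/9.81 = 1.938.
Trying y = 1.01 m: A³/T = 3.027 — too large.
Trying y = 0.666 m: A³/T = 0.3774 — too small.
Trying y = 0.924 m: A³/T = 1.94 — ≈ 1.938.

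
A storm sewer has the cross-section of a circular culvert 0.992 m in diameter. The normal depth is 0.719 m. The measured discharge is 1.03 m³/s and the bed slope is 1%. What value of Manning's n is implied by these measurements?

For a circular section of diameter D = 0.992 m at depth y = 0.719 m, the central angle is θ = 2 arccos(1 − 2y/D) = 4.074 rad. Then A = (D²/8)(θ − sin θ) = 0.6 m² and P = Dθ/2 = 2.021 m.
Hydraulic radius R = A/P = 0.6/2.021 = 0.2969 m.
Rearranging Manning's equation: n = (1/Q) A R^(2/3) S^(1/2) = (1/1.03) × 0.6 × 0.2969^(2/3) × √0.01 = 0.0259.

n = 0.0259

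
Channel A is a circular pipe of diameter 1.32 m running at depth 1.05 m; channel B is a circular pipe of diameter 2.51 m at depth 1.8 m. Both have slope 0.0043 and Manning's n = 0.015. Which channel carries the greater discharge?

channel B

Channel A: For a circular section of diameter D = 1.32 m at depth y = 1.05 m, the central angle is θ = 2 arccos(1 − 2y/D) = 4.406 rad. Then A = (D²/8)(θ − sin θ) = 1.167 m² and P = Dθ/2 = 2.908 m. Hydraulic radius R = A/P = 1.167/2.908 = 0.4014 m. Q_A = (1/0.015)·1.167·0.4014^(2/3)·√0.0043 = 2.777 m³/s.
Channel B: For a circular section of diameter D = 2.51 m at depth y = 1.8 m, the central angle is θ = 2 arccos(1 − 2y/D) = 4.04 rad. Then A = (D²/8)(θ − sin θ) = 3.798 m² and P = Dθ/2 = 5.07 m. Hydraulic radius R = A/P = 3.798/5.07 = 0.749 m. Q_B = (1/0.015)·3.798·0.749^(2/3)·√0.0043 = 13.69 m³/s.
Q_A = 2.777 m³/s vs Q_B = 13.69 m³/s, so channel B carries more.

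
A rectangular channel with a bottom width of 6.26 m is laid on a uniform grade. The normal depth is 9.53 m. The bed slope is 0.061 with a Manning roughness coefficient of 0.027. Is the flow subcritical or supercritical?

Flow area A = b·y = 6.26 × 9.53 = 59.66 m². Wetted perimeter P = b + 2y = 6.26 + 2×9.53 = 25.32 m.
Hydraulic radius R = A/P = 59.66/25.32 = 2.356 m.
V = (1/n) R^(2/3) √S = (1/0.027) × 2.356^(2/3) × √0.061 = 16.2 m/s. Hydraulic depth D_h = A/T = 59.66/6.26 = 9.53 m.
Froude number Fr = V/√(g·D_h) = 16.2/√(9.81×9.53) = 1.68, which is greater than 1, so the flow is supercritical.

supercritical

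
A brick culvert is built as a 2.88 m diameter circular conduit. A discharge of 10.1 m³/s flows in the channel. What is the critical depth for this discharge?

y_c = 1.39 m

At critical depth, Q² T / (g A³) = 1, i.e. A³/T = Q²/g = 10.1²/9.81 = 10.4.
At y = 1.56 m: A³/T = 16.29 — over.
At y = 1.12 m: A³/T = 4.582 — short.
At y = 1.39 m: A³/T = 10.48 — close enough.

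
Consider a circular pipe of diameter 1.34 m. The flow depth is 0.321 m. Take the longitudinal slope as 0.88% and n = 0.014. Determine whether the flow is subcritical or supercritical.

supercritical

For a circular section of diameter D = 1.34 m at depth y = 0.321 m, the central angle is θ = 2 arccos(1 − 2y/D) = 2.046 rad. Then A = (D²/8)(θ − sin θ) = 0.2596 m² and P = Dθ/2 = 1.371 m.
Hydraulic radius R = A/P = 0.2596/1.371 = 0.1894 m.
V = (1/n) R^(2/3) √S = (1/0.014) × 0.1894^(2/3) × √0.0088 = 2.21 m/s. Hydraulic depth D_h = A/T = 0.2596/1.144 = 0.2269 m.
Froude number Fr = V/√(g·D_h) = 2.21/√(9.81×0.2269) = 1.48, which is greater than 1, so the flow is supercritical.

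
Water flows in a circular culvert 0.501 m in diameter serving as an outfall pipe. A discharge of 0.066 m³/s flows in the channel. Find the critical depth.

At critical depth, Q² T / (g A³) = 1, i.e. A³/T = Q²/g = 0.066²/9.81 = 0.000444.
Try y = 0.212 m: A³/T = 0.001009 — high.
Try y = 0.127 m: A³/T = 0.0001393 — low.
Try y = 0.171 m: A³/T = 0.0004415 — matches.

y_c = 0.171 m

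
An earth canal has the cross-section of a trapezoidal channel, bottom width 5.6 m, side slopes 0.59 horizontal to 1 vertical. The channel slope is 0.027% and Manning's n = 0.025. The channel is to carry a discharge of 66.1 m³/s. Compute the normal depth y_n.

y_n = 5.74 m

Manning's equation rearranged: A R^(2/3) = nQ / (1·√S) = 0.025 × 66.1 / (√0.00027) = 100.6.
Try y = 4.51 m: A R^(2/3) = 65.25 — short.
Try y = 6.94 m: A R^(2/3) = 143 — over.
Try y = 5.74 m: A R^(2/3) = 100.6 — ≈ 100.6.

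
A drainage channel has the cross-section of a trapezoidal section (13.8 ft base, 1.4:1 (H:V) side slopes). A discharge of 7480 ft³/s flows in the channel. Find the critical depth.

y_c = 13.6 ft

At critical depth, Q² T / (g A³) = 1, i.e. A³/T = Q²/g = 7480²/32.2 = 1738000.
Try y = 12.2 ft: A³/T = 1115000 — short.
Try y = 15.8 ft: A³/T = 3150000 — over.
Try y = 13.6 ft: A³/T = 1717000 — ≈ 1738000.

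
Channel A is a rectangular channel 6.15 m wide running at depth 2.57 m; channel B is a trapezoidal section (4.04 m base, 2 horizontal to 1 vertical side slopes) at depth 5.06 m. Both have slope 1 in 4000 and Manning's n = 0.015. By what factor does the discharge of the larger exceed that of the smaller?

Channel A: Flow area A = b·y = 6.15 × 2.57 = 15.81 m². Wetted perimeter P = b + 2y = 6.15 + 2×2.57 = 11.29 m. Hydraulic radius R = A/P = 15.81/11.29 = 1.4 m. Q_A = (1/0.015)·15.81·1.4^(2/3)·√0.00025 = 20.85 m³/s.
Channel B: With bottom width b = 4.04 m and side slope z = 2: A = (b + zy)y = (4.04 + 2×5.06)×5.06 = 71.65 m²; P = b + 2y√(1+z²) = 4.04 + 2×5.06×2.236 = 26.67 m. Hydraulic radius R = A/P = 71.65/26.67 = 2.687 m. Q_B = (1/0.015)·71.65·2.687^(2/3)·√0.00025 = 146 m³/s.
The larger discharge is 146 m³/s and the smaller is 20.85 m³/s; the ratio is 7.

7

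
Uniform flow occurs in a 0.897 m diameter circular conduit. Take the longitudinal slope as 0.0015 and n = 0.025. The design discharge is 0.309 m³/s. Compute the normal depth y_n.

Manning's equation rearranged: A R^(2/3) = nQ / (1·√S) = 0.025 × 0.309 / (√0.0015) = 0.1995.
At y = 0.738 m: A R^(2/3) = 0.234 — over.
At y = 0.638 m: A R^(2/3) = 0.1994 — ≈ 0.1995.

y_n = 0.638 m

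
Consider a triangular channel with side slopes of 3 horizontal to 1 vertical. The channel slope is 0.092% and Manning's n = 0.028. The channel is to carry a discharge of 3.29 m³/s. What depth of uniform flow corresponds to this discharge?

Manning's equation rearranged: A R^(2/3) = nQ / (1·√S) = 0.028 × 3.29 / (√0.00092) = 3.037.
At y = 1.37 m: A R^(2/3) = 4.224 — over.
At y = 0.916 m: A R^(2/3) = 1.444 — short.
At y = 1.21 m: A R^(2/3) = 3.033 — close enough.

y_n = 1.21 m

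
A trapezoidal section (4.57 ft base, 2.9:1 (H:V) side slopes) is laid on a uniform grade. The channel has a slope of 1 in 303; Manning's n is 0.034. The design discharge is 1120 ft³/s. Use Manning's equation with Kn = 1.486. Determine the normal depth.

y_n = 7.22 ft

Manning's equation rearranged: A R^(2/3) = nQ / (1.486·√S) = 0.034 × 1120 / (1.486 × √0.0033) = 446.1.
At y = 5.56 ft: A R^(2/3) = 238 — short.
At y = 8.11 ft: A R^(2/3) = 592.4 — over.
At y = 7.22 ft: A R^(2/3) = 446 — close enough.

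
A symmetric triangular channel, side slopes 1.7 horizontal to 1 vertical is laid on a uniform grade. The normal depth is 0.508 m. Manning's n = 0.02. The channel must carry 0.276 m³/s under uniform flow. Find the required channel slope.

S = 0.0012

For a triangular section with side slope z = 1.7: A = zy² = 1.7×0.508² = 0.4387 m²; P = 2y√(1+z²) = 2×0.508×1.972 = 2.004 m.
Hydraulic radius R = A/P = 0.4387/2.004 = 0.2189 m.
From Manning's equation, S = [nQ / (1 A R^(2/3))]² = [0.02 × 0.276 / (1 × 0.4387 × 0.2189^(2/3))]² = 0.0012.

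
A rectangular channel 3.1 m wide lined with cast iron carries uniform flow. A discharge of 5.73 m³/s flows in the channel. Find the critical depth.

y_c = 0.704 m

For a rectangular channel, critical depth y_c = (q²/g)^(1/3) where q = Q/b = 5.73/3.1 = 1.848 m²/s.
So y_c = (1.848²/9.81)^(1/3) = 0.704 m.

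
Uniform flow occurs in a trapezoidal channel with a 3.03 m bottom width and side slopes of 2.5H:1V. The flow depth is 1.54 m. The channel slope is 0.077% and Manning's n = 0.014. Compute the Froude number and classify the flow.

subcritical

With bottom width b = 3.03 m and side slope z = 2.5: A = (b + zy)y = (3.03 + 2.5×1.54)×1.54 = 10.6 m²; P = b + 2y√(1+z²) = 3.03 + 2×1.54×2.693 = 11.32 m.
Hydraulic radius R = A/P = 10.6/11.32 = 0.9357 m.
V = (1/n) R^(2/3) √S = (1/0.014) × 0.9357^(2/3) × √0.00077 = 1.896 m/s. Hydraulic depth D_h = A/T = 10.6/10.73 = 0.9874 m.
Froude number Fr = V/√(g·D_h) = 1.896/√(9.81×0.9874) = 0.609, which is less than 1, so the flow is subcritical.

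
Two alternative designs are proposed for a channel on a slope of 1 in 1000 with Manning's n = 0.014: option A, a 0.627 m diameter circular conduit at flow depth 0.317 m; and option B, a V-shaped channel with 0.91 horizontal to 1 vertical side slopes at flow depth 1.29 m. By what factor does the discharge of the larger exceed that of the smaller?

19

Channel A: For a circular section of diameter D = 0.627 m at depth y = 0.317 m, the central angle is θ = 2 arccos(1 − 2y/D) = 3.164 rad. Then A = (D²/8)(θ − sin θ) = 0.1566 m² and P = Dθ/2 = 0.9919 m. Hydraulic radius R = A/P = 0.1566/0.9919 = 0.1579 m. Q_A = (1/0.014)·0.1566·0.1579^(2/3)·√0.001 = 0.1033 m³/s.
Channel B: For a triangular section with side slope z = 0.91: A = zy² = 0.91×1.29² = 1.514 m²; P = 2y√(1+z²) = 2×1.29×1.352 = 3.488 m. Hydraulic radius R = A/P = 1.514/3.488 = 0.4341 m. Q_B = (1/0.014)·1.514·0.4341^(2/3)·√0.001 = 1.961 m³/s.
The larger discharge is 1.961 m³/s and the smaller is 0.1033 m³/s; the ratio is 19.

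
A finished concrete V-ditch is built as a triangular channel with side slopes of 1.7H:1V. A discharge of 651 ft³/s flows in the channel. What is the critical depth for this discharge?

At critical depth, Q² T / (g A³) = 1, i.e. A³/T = Q²/g = 651²/32.2 = 13160.
Trying y = 4.54 ft: A³/T = 2787 — low.
Trying y = 7.65 ft: A³/T = 37860 — high.
Trying y = 6.19 ft: A³/T = 13130 — close enough.

y_c = 6.19 ft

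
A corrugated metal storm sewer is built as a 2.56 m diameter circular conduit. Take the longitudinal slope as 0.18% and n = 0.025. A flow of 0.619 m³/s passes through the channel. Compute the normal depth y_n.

y_n = 0.534 m

Manning's equation rearranged: A R^(2/3) = nQ / (1·√S) = 0.025 × 0.619 / (√0.0018) = 0.3647.
Trying y = 0.669 m: A R^(2/3) = 0.5716 — high.
Trying y = 0.47 m: A R^(2/3) = 0.2813 — low.
Trying y = 0.534 m: A R^(2/3) = 0.3645 — matches.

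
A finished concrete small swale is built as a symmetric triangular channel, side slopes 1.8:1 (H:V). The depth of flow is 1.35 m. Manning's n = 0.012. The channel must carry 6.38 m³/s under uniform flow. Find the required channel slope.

For a triangular section with side slope z = 1.8: A = zy² = 1.8×1.35² = 3.281 m²; P = 2y√(1+z²) = 2×1.35×2.059 = 5.56 m.
Hydraulic radius R = A/P = 3.281/5.56 = 0.5901 m.
From Manning's equation, S = [nQ / (1 A R^(2/3))]² = [0.012 × 6.38 / (1 × 3.281 × 0.5901^(2/3))]² = 0.0011.

S = 0.0011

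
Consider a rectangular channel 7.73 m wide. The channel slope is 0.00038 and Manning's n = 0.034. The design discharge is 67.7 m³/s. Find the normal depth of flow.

y_n = 8.05 m

Manning's equation rearranged: A R^(2/3) = nQ / (1·√S) = 0.034 × 67.7 / (√0.00038) = 118.1.
Try y = 9.22 m: A R^(2/3) = 139 — too large.
Try y = 6.81 m: A R^(2/3) = 96.08 — too small.
Try y = 8.05 m: A R^(2/3) = 118 — matches.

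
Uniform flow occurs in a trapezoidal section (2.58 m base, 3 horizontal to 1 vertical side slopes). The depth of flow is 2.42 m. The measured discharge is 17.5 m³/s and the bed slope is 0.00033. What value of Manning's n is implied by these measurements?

With bottom width b = 2.58 m and side slope z = 3: A = (b + zy)y = (2.58 + 3×2.42)×2.42 = 23.81 m²; P = b + 2y√(1+z²) = 2.58 + 2×2.42×3.162 = 17.89 m.
Hydraulic radius R = A/P = 23.81/17.89 = 1.331 m.
Rearranging Manning's equation: n = (1/Q) A R^(2/3) S^(1/2) = (1/17.5) × 23.81 × 1.331^(2/3) × √0.00033 = 0.0299.

n = 0.0299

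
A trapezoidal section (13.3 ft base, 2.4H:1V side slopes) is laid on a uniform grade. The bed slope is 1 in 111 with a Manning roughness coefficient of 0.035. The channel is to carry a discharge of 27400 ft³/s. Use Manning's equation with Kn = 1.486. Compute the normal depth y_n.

Manning's equation rearranged: A R^(2/3) = nQ / (1.486·√S) = 0.035 × 27400 / (1.486 × √0.009009) = 6799.
Trying y = 14.6 ft: A R^(2/3) = 2802 — too small.
Trying y = 26.3 ft: A R^(2/3) = 11340 — too large.
Trying y = 21.3 ft: A R^(2/3) = 6812 — close enough.

y_n = 21.3 ft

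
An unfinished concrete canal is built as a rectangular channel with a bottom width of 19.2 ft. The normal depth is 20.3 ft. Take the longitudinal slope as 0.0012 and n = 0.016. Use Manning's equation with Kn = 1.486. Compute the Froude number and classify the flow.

subcritical

Flow area A = b·y = 19.2 × 20.3 = 389.8 ft². Wetted perimeter P = b + 2y = 19.2 + 2×20.3 = 59.8 ft.
Hydraulic radius R = A/P = 389.8/59.8 = 6.518 ft.
V = (1.486/n) R^(2/3) √S = (1.486/0.016) × 6.518^(2/3) × √0.0012 = 11.23 ft/s. Hydraulic depth D_h = A/T = 389.8/19.2 = 20.3 ft.
Froude number Fr = V/√(g·D_h) = 11.23/√(32.2×20.3) = 0.439, which is less than 1, so the flow is subcritical.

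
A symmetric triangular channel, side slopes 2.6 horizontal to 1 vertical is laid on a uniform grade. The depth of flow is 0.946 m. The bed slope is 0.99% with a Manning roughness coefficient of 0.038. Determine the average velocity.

V = 1.52 m/s

For a triangular section with side slope z = 2.6: A = zy² = 2.6×0.946² = 2.327 m²; P = 2y√(1+z²) = 2×0.946×2.786 = 5.271 m.
Hydraulic radius R = A/P = 2.327/5.271 = 0.4415 m.
From Manning's equation, V = (1/n) R^(2/3) S^(1/2) = (1/0.038) × 0.4415^(2/3) × 0.0099^(1/2) = 1.52 m/s.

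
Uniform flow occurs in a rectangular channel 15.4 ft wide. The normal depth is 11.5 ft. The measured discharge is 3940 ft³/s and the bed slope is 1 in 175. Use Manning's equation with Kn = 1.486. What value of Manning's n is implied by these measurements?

Flow area A = b·y = 15.4 × 11.5 = 177.1 ft². Wetted perimeter P = b + 2y = 15.4 + 2×11.5 = 38.4 ft.
Hydraulic radius R = A/P = 177.1/38.4 = 4.612 ft.
Rearranging Manning's equation: n = (1.486/Q) A R^(2/3) S^(1/2) = (1.486/3940) × 177.1 × 4.612^(2/3) × √0.005714 = 0.014.

n = 0.014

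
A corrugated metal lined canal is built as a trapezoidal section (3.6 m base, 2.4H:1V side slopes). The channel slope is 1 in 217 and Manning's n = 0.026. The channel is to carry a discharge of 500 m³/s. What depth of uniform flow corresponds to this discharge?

Manning's equation rearranged: A R^(2/3) = nQ / (1·√S) = 0.026 × 500 / (√0.004608) = 191.5.
At y = 3.84 m: A R^(2/3) = 80.4 — short.
At y = 6.74 m: A R^(2/3) = 304.3 — over.
At y = 5.56 m: A R^(2/3) = 191.5 — close enough.

y_n = 5.56 m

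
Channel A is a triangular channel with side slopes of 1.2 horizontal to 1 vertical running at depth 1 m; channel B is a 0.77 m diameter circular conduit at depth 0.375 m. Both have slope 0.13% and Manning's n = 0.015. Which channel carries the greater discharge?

Channel A: For a triangular section with side slope z = 1.2: A = zy² = 1.2×1² = 1.2 m²; P = 2y√(1+z²) = 2×1×1.562 = 3.124 m. Hydraulic radius R = A/P = 1.2/3.124 = 0.3841 m. Q_A = (1/0.015)·1.2·0.3841^(2/3)·√0.0013 = 1.524 m³/s.
Channel B: For a circular section of diameter D = 0.77 m at depth y = 0.375 m, the central angle is θ = 2 arccos(1 − 2y/D) = 3.09 rad. Then A = (D²/8)(θ − sin θ) = 0.2251 m² and P = Dθ/2 = 1.19 m. Hydraulic radius R = A/P = 0.2251/1.19 = 0.1893 m. Q_B = (1/0.015)·0.2251·0.1893^(2/3)·√0.0013 = 0.1784 m³/s.
Q_A = 1.524 m³/s vs Q_B = 0.1784 m³/s, so channel A carries more.

channel A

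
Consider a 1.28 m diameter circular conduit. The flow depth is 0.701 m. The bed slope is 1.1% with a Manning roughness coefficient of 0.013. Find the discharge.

Q = 2.83 m³/s

For a circular section of diameter D = 1.28 m at depth y = 0.701 m, the central angle is θ = 2 arccos(1 − 2y/D) = 3.333 rad. Then A = (D²/8)(θ − sin θ) = 0.7214 m² and P = Dθ/2 = 2.133 m.
Hydraulic radius R = A/P = 0.7214/2.133 = 0.3382 m.
Manning's equation: Q = (1/n) A R^(2/3) S^(1/2) = (1/0.013) × 0.7214 × 0.3382^(2/3) × 0.011^(1/2) = 2.83 m³/s.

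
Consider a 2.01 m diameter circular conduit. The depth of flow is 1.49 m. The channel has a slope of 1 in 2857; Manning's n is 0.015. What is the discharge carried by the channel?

For a circular section of diameter D = 2.01 m at depth y = 1.49 m, the central angle is θ = 2 arccos(1 − 2y/D) = 4.149 rad. Then A = (D²/8)(θ − sin θ) = 2.522 m² and P = Dθ/2 = 4.17 m.
Hydraulic radius R = A/P = 2.522/4.17 = 0.6049 m.
Manning's equation: Q = (1/n) A R^(2/3) S^(1/2) = (1/0.015) × 2.522 × 0.6049^(2/3) × 0.00035^(1/2) = 2.25 m³/s.

Q = 2.25 m³/s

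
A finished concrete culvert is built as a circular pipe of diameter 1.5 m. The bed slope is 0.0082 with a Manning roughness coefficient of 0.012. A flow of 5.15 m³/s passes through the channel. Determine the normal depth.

Manning's equation rearranged: A R^(2/3) = nQ / (1·√S) = 0.012 × 5.15 / (√0.0082) = 0.6825.
Trying y = 1.1 m: A R^(2/3) = 0.8159 — over.
Trying y = 0.824 m: A R^(2/3) = 0.5372 — short.
Trying y = 0.963 m: A R^(2/3) = 0.6828 — ≈ 0.6825.

y_n = 0.963 m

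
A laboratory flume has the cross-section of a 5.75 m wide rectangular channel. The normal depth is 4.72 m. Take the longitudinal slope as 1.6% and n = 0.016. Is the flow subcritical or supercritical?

supercritical

Flow area A = b·y = 5.75 × 4.72 = 27.14 m². Wetted perimeter P = b + 2y = 5.75 + 2×4.72 = 15.19 m.
Hydraulic radius R = A/P = 27.14/15.19 = 1.787 m.
V = (1/n) R^(2/3) √S = (1/0.016) × 1.787^(2/3) × √0.016 = 11.64 m/s. Hydraulic depth D_h = A/T = 27.14/5.75 = 4.72 m.
Froude number Fr = V/√(g·D_h) = 11.64/√(9.81×4.72) = 1.71, which is greater than 1, so the flow is supercritical.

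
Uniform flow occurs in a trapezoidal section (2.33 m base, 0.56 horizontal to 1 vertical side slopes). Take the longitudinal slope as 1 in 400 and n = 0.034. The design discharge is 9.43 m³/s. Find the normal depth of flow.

Manning's equation rearranged: A R^(2/3) = nQ / (1·√S) = 0.034 × 9.43 / (√0.0025) = 6.412.
Try y = 1.51 m: A R^(2/3) = 4.228 — short.
Try y = 2.42 m: A R^(2/3) = 9.687 — over.
Try y = 1.92 m: A R^(2/3) = 6.412 — ≈ 6.412.

y_n = 1.92 m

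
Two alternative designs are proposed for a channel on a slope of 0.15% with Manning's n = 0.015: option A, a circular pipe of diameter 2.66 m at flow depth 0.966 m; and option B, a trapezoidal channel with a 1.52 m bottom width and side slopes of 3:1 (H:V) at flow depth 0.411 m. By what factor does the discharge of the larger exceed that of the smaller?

2.5

Channel A: For a circular section of diameter D = 2.66 m at depth y = 0.966 m, the central angle is θ = 2 arccos(1 − 2y/D) = 2.587 rad. Then A = (D²/8)(θ − sin θ) = 1.823 m² and P = Dθ/2 = 3.441 m. Hydraulic radius R = A/P = 1.823/3.441 = 0.5297 m. Q_A = (1/0.015)·1.823·0.5297^(2/3)·√0.0015 = 3.081 m³/s.
Channel B: With bottom width b = 1.52 m and side slope z = 3: A = (b + zy)y = (1.52 + 3×0.411)×0.411 = 1.131 m²; P = b + 2y√(1+z²) = 1.52 + 2×0.411×3.162 = 4.119 m. Hydraulic radius R = A/P = 1.131/4.119 = 0.2747 m. Q_B = (1/0.015)·1.131·0.2747^(2/3)·√0.0015 = 1.234 m³/s.
The larger discharge is 3.081 m³/s and the smaller is 1.234 m³/s; the ratio is 2.5.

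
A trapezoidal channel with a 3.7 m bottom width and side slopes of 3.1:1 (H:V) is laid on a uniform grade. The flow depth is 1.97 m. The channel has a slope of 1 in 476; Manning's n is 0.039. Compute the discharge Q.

Q = 25.2 m³/s

With bottom width b = 3.7 m and side slope z = 3.1: A = (b + zy)y = (3.7 + 3.1×1.97)×1.97 = 19.32 m²; P = b + 2y√(1+z²) = 3.7 + 2×1.97×3.257 = 16.53 m.
Hydraulic radius R = A/P = 19.32/16.53 = 1.169 m.
Manning's equation: Q = (1/n) A R^(2/3) S^(1/2) = (1/0.039) × 19.32 × 1.169^(2/3) × 0.002101^(1/2) = 25.2 m³/s.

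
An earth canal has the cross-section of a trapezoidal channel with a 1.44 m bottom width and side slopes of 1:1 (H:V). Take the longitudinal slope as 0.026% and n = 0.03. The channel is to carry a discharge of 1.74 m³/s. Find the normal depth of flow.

y_n = 1.4 m

Manning's equation rearranged: A R^(2/3) = nQ / (1·√S) = 0.03 × 1.74 / (√0.00026) = 3.237.
Trying y = 1.68 m: A R^(2/3) = 4.691 — high.
Trying y = 1.4 m: A R^(2/3) = 3.242 — matches.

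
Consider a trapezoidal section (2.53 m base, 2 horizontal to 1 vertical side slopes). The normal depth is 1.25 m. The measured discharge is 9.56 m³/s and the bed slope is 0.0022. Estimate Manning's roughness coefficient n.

With bottom width b = 2.53 m and side slope z = 2: A = (b + zy)y = (2.53 + 2×1.25)×1.25 = 6.287 m²; P = b + 2y√(1+z²) = 2.53 + 2×1.25×2.236 = 8.12 m.
Hydraulic radius R = A/P = 6.287/8.12 = 0.7743 m.
Rearranging Manning's equation: n = (1/Q) A R^(2/3) S^(1/2) = (1/9.56) × 6.287 × 0.7743^(2/3) × √0.0022 = 0.026.

n = 0.026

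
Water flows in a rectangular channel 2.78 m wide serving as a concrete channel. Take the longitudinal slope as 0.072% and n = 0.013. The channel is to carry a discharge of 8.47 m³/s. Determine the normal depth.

Manning's equation rearranged: A R^(2/3) = nQ / (1·√S) = 0.013 × 8.47 / (√0.00072) = 4.104.
At y = 1.96 m: A R^(2/3) = 4.747 — over.
At y = 1.37 m: A R^(2/3) = 2.974 — short.
At y = 1.75 m: A R^(2/3) = 4.104 — close enough.

y_n = 1.75 m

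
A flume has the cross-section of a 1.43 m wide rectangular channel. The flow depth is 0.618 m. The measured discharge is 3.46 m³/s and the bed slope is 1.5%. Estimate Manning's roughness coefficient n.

Flow area A = b·y = 1.43 × 0.618 = 0.8837 m². Wetted perimeter P = b + 2y = 1.43 + 2×0.618 = 2.666 m.
Hydraulic radius R = A/P = 0.8837/2.666 = 0.3315 m.
Rearranging Manning's equation: n = (1/Q) A R^(2/3) S^(1/2) = (1/3.46) × 0.8837 × 0.3315^(2/3) × √0.015 = 0.015.

n = 0.015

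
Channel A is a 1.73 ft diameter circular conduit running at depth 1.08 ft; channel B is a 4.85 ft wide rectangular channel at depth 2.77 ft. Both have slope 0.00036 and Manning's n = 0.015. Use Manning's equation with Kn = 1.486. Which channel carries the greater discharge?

channel B

Channel A: For a circular section of diameter D = 1.73 ft at depth y = 1.08 ft, the central angle is θ = 2 arccos(1 − 2y/D) = 3.644 rad. Then A = (D²/8)(θ − sin θ) = 1.543 ft² and P = Dθ/2 = 3.152 ft. Hydraulic radius R = A/P = 1.543/3.152 = 0.4897 ft. Q_A = (1.486/0.015)·1.543·0.4897^(2/3)·√0.00036 = 1.802 ft³/s.
Channel B: Flow area A = b·y = 4.85 × 2.77 = 13.43 ft². Wetted perimeter P = b + 2y = 4.85 + 2×2.77 = 10.39 ft. Hydraulic radius R = A/P = 13.43/10.39 = 1.293 ft. Q_B = (1.486/0.015)·13.43·1.293^(2/3)·√0.00036 = 29.97 ft³/s.
Q_A = 1.802 ft³/s vs Q_B = 29.97 ft³/s, so channel B carries more.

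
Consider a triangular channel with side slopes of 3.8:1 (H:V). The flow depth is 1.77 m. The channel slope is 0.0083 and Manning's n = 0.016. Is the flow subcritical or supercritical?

supercritical

For a triangular section with side slope z = 3.8: A = zy² = 3.8×1.77² = 11.91 m²; P = 2y√(1+z²) = 2×1.77×3.929 = 13.91 m.
Hydraulic radius R = A/P = 11.91/13.91 = 0.8559 m.
V = (1/n) R^(2/3) √S = (1/0.016) × 0.8559^(2/3) × √0.0083 = 5.133 m/s. Hydraulic depth D_h = A/T = 11.91/13.45 = 0.885 m.
Froude number Fr = V/√(g·D_h) = 5.133/√(9.81×0.885) = 1.74, which is greater than 1, so the flow is supercritical.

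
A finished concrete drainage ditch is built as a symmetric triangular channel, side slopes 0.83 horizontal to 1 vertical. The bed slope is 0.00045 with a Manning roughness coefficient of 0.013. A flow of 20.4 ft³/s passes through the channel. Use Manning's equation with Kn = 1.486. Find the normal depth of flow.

Manning's equation rearranged: A R^(2/3) = nQ / (1.486·√S) = 0.013 × 20.4 / (1.486 × √0.00045) = 8.413.
At y = 2.32 ft: A R^(2/3) = 3.658 — short.
At y = 3.77 ft: A R^(2/3) = 13.35 — over.
At y = 3.17 ft: A R^(2/3) = 8.409 — close enough.

y_n = 3.17 ft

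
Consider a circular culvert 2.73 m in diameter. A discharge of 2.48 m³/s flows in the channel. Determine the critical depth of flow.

y_c = 0.681 m

At critical depth, Q² T / (g A³) = 1, i.e. A³/T = Q²/g = 2.48²/9.81 = 0.627.
Trying y = 0.607 m: A³/T = 0.4011 — short.
Trying y = 0.744 m: A³/T = 0.8868 — over.
Trying y = 0.681 m: A³/T = 0.6285 — ≈ 0.627.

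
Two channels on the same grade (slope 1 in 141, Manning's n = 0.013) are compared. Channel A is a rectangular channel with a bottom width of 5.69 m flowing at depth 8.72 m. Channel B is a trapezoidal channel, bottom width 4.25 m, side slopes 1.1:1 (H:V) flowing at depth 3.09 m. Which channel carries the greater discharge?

channel A

Channel A: Flow area A = b·y = 5.69 × 8.72 = 49.62 m². Wetted perimeter P = b + 2y = 5.69 + 2×8.72 = 23.13 m. Hydraulic radius R = A/P = 49.62/23.13 = 2.145 m. Q_A = (1/0.013)·49.62·2.145^(2/3)·√0.007092 = 534.6 m³/s.
Channel B: With bottom width b = 4.25 m and side slope z = 1.1: A = (b + zy)y = (4.25 + 1.1×3.09)×3.09 = 23.64 m²; P = b + 2y√(1+z²) = 4.25 + 2×3.09×1.487 = 13.44 m. Hydraulic radius R = A/P = 23.64/13.44 = 1.759 m. Q_B = (1/0.013)·23.64·1.759^(2/3)·√0.007092 = 223.1 m³/s.
Q_A = 534.6 m³/s vs Q_B = 223.1 m³/s, so channel A carries more.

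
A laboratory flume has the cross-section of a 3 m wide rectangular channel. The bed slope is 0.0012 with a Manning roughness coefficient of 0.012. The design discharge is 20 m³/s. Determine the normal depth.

Manning's equation rearranged: A R^(2/3) = nQ / (1·√S) = 0.012 × 20 / (√0.0012) = 6.928.
Try y = 1.83 m: A R^(2/3) = 4.827 — low.
Try y = 3.04 m: A R^(2/3) = 9.147 — high.
Try y = 2.43 m: A R^(2/3) = 6.933 — close enough.

y_n = 2.43 m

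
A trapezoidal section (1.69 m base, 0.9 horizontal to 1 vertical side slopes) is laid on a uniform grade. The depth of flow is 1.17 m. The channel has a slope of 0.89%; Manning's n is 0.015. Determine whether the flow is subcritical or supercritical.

With bottom width b = 1.69 m and side slope z = 0.9: A = (b + zy)y = (1.69 + 0.9×1.17)×1.17 = 3.209 m²; P = b + 2y√(1+z²) = 1.69 + 2×1.17×1.345 = 4.838 m.
Hydraulic radius R = A/P = 3.209/4.838 = 0.6633 m.
V = (1/n) R^(2/3) √S = (1/0.015) × 0.6633^(2/3) × √0.0089 = 4.784 m/s. Hydraulic depth D_h = A/T = 3.209/3.796 = 0.8454 m.
Froude number Fr = V/√(g·D_h) = 4.784/√(9.81×0.8454) = 1.66, which is greater than 1, so the flow is supercritical.

supercritical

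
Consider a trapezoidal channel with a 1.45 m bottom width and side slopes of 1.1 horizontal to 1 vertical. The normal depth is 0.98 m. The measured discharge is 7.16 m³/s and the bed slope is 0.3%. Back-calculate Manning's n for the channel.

With bottom width b = 1.45 m and side slope z = 1.1: A = (b + zy)y = (1.45 + 1.1×0.98)×0.98 = 2.477 m²; P = b + 2y√(1+z²) = 1.45 + 2×0.98×1.487 = 4.364 m.
Hydraulic radius R = A/P = 2.477/4.364 = 0.5677 m.
Rearranging Manning's equation: n = (1/Q) A R^(2/3) S^(1/2) = (1/7.16) × 2.477 × 0.5677^(2/3) × √0.003 = 0.013.

n = 0.013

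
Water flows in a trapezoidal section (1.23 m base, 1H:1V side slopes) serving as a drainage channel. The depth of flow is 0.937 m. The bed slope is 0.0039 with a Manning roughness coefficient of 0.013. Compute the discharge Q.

Q = 6.33 m³/s

With bottom width b = 1.23 m and side slope z = 1: A = (b + zy)y = (1.23 + 1×0.937)×0.937 = 2.03 m²; P = b + 2y√(1+z²) = 1.23 + 2×0.937×1.414 = 3.88 m.
Hydraulic radius R = A/P = 2.03/3.88 = 0.5233 m.
Manning's equation: Q = (1/n) A R^(2/3) S^(1/2) = (1/0.013) × 2.03 × 0.5233^(2/3) × 0.0039^(1/2) = 6.33 m³/s.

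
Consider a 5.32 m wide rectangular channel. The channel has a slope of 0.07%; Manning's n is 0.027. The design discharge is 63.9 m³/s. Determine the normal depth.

Manning's equation rearranged: A R^(2/3) = nQ / (1·√S) = 0.027 × 63.9 / (√0.0007) = 65.21.
At y = 8.65 m: A R^(2/3) = 73.88 — high.
At y = 7.77 m: A R^(2/3) = 65.21 — matches.

y_n = 7.77 m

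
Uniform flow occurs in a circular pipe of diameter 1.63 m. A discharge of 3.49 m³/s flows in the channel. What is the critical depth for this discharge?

At critical depth, Q² T / (g A³) = 1, i.e. A³/T = Q²/g = 3.49²/9.81 = 1.242.
At y = 0.726 m: A³/T = 0.4478 — too small.
At y = 1.07 m: A³/T = 1.978 — too large.
At y = 0.948 m: A³/T = 1.241 — ≈ 1.242.

y_c = 0.948 m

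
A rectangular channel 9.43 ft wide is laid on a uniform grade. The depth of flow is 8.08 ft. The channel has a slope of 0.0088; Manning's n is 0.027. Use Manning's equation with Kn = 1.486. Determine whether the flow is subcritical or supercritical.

subcritical

Flow area A = b·y = 9.43 × 8.08 = 76.19 ft². Wetted perimeter P = b + 2y = 9.43 + 2×8.08 = 25.59 ft.
Hydraulic radius R = A/P = 76.19/25.59 = 2.978 ft.
V = (1.486/n) R^(2/3) √S = (1.486/0.027) × 2.978^(2/3) × √0.0088 = 10.69 ft/s. Hydraulic depth D_h = A/T = 76.19/9.43 = 8.08 ft.
Froude number Fr = V/√(g·D_h) = 10.69/√(32.2×8.08) = 0.662, which is less than 1, so the flow is subcritical.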